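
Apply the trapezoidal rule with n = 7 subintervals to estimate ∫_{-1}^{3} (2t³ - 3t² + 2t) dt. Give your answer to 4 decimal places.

20.6531

h = (3 − (-1))/7 = 0.571429.
Nodes t₀,…,t₇ = -1, -0.428571, 0.142857, 0.714286, 1.285714, 1.857143, 2.428571, 3.
f(t) = 2t³ - 3t² + 2t: f₀=-7, f₁=-1.565598, f₂=0.230321, f₃=0.626822, f₄=1.862974, f₅=6.177843, f₆=15.810496, f₇=33.
(h/2)·[f₀ + 2f₁ + 2f₂ + 2f₃ + 2f₄ + 2f₅ + 2f₆ + f₇] = 0.285714·(72.285714) = 20.6531.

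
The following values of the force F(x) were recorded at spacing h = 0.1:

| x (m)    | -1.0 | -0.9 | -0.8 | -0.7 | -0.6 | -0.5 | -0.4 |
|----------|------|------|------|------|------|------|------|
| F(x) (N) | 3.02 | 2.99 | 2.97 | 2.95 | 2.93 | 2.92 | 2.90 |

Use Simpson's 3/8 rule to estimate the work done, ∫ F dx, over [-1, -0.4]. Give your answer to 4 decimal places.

h = 0.1, n = 6.
(3h/8)·[y₀ + 3y₁ + 3y₂ + 2y₃ + 3y₄ + 3y₅ + y₆] = 0.0375·(47.25) = 1.7719.

1.7719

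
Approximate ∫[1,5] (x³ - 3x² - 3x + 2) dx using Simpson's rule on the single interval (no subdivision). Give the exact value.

S = (b−a)/6 · [f(1) + 4f(3) + f(5)] = 0.666667·[(-3) + 4·(-7) + 37] = 4.

4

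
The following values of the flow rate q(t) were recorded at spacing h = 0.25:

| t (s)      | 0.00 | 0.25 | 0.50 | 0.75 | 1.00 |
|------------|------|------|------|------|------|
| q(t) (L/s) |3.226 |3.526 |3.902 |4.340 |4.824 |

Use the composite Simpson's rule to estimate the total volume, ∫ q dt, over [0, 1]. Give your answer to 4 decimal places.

h = 0.25, n = 4.
(h/3)·[y₀ + 4y₁ + 2y₂ + 4y₃ + y₄] = 0.083333·(47.318) = 3.9432.

3.9432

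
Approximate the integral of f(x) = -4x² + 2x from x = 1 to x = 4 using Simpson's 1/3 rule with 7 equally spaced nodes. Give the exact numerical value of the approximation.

-69

h = (4 − 1)/6 = 0.5.
Nodes x₀,…,x₆ = 1, 1.5, 2, 2.5, 3, 3.5, 4.
f(x) = -4x² + 2x: f₀=-2, f₁=-6, f₂=-12, f₃=-20, f₄=-30, f₅=-42, f₆=-56.
(h/3)·[f₀ + 4f₁ + 2f₂ + 4f₃ + 2f₄ + 4f₅ + f₆] = 0.166667·(-414) = -69.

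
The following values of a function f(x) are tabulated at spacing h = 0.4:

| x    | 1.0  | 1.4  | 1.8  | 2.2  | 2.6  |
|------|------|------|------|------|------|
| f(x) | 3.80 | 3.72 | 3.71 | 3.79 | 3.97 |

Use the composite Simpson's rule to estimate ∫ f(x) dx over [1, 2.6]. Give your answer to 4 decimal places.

6.0307

h = 0.4, n = 4.
(h/3)·[y₀ + 4y₁ + 2y₂ + 4y₃ + y₄] = 0.133333·(45.23) = 6.0307.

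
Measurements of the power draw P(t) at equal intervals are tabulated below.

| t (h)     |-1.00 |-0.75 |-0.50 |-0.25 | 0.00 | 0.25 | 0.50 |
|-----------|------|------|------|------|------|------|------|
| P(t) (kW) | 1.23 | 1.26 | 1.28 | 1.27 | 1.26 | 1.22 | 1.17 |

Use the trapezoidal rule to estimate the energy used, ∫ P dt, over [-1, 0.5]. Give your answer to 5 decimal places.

h = 0.25, n = 6.
(h/2)·[y₀ + 2y₁ + 2y₂ + 2y₃ + 2y₄ + 2y₅ + y₆] = 0.125·(14.98) = 1.87250.

1.87250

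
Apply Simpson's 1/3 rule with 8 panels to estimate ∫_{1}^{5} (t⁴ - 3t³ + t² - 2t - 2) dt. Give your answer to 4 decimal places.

166.1667

h = (5 − 1)/8 = 0.5.
Nodes t₀,…,t₈ = 1, 1.5, 2, 2.5, 3, 3.5, 4, 4.5, 5.
f(t) = t⁴ - 3t³ + t² - 2t - 2: f₀=-5, f₁=-7.8125, f₂=-10, f₃=-8.5625, f₄=1, f₅=24.6875, f₆=70, f₇=145.9375, f₈=263.
(h/3)·[f₀ + 4f₁ + 2f₂ + 4f₃ + 2f₄ + 4f₅ + 2f₆ + 4f₇ + f₈] = 0.166667·(997) = 166.1667.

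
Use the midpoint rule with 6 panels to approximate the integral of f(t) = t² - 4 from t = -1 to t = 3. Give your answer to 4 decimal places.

h = (3 − (-1))/6 = 0.666667.
Midpoints m₁,…,m₆ = -0.666667, 0, 0.666667, 1.333333, 2, 2.666667.
f(m₁)=-3.555556, f(m₂)=-4, f(m₃)=-3.555556, f(m₄)=-2.222222, f(m₅)=0, f(m₆)=3.111111.
h·[f(m₁) + f(m₂) + f(m₃) + f(m₄) + f(m₅) + f(m₆)] = 0.666667·(-10.222222) = -6.8148.

-6.8148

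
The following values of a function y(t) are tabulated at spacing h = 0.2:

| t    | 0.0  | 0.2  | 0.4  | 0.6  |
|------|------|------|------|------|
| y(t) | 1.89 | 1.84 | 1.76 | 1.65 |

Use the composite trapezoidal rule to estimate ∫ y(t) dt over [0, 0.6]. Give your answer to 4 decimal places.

h = 0.2, n = 3.
(h/2)·[y₀ + 2y₁ + 2y₂ + y₃] = 0.1·(10.74) = 1.0740.

1.0740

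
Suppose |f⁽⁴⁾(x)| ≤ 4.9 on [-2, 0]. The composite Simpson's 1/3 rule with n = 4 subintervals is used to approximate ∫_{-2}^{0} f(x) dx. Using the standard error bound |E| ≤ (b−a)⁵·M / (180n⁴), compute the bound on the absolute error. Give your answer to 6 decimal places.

|E| ≤ (2)⁵·4.9 / (180·4⁴) = 156.8/46080 = 0.003403.

0.003403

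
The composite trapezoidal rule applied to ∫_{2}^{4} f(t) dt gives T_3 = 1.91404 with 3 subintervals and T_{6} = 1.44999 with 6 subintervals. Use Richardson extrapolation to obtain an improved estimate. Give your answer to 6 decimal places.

1.295307

R = (4·T_{6} − T_3) / 3 = (4·1.44999 − 1.91404)/3 = (3.88592)/3 = 1.295307.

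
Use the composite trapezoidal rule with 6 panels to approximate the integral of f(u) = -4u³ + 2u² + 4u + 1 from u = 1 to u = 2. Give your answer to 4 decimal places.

h = (2 − 1)/6 = 0.166667.
Nodes u₀,…,u₆ = 1, 1.166667, 1.333333, 1.5, 1.666667, 1.833333, 2.
f(u) = -4u³ + 2u² + 4u + 1: f₀=3, f₁=2.037037, f₂=0.407407, f₃=-2, f₄=-5.296296, f₅=-9.592593, f₆=-15.
(h/2)·[f₀ + 2f₁ + 2f₂ + 2f₃ + 2f₄ + 2f₅ + f₆] = 0.083333·(-40.888889) = -3.4074.

-3.4074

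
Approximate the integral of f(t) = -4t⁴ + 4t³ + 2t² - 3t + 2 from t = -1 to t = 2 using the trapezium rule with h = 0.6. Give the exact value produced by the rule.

-6.72816

h = (2 − (-1))/5 = 0.6.
Nodes t₀,…,t₅ = -1, -0.4, 0.2, 0.8, 1.4, 2.
f(t) = -4t⁴ + 4t³ + 2t² - 3t + 2: f₀=-1, f₁=3.1616, f₂=1.5056, f₃=1.2896, f₄=-2.6704, f₅=-28.
(h/2)·[f₀ + 2f₁ + 2f₂ + 2f₃ + 2f₄ + f₅] = 0.3·(-22.4272) = -6.72816.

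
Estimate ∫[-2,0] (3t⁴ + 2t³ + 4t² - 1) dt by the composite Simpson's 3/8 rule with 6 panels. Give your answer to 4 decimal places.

h = (0 − (-2))/6 = 0.333333.
Nodes t₀,…,t₆ = -2, -1.666667, -1.333333, -1, -0.666667, -0.333333, 0.
f(t) = 3t⁴ + 2t³ + 4t² - 1: f₀=47, f₁=24, f₂=10.851852, f₃=4, f₄=0.777778, f₅=-0.592593, f₆=-1.
(3h/8)·[f₀ + 3f₁ + 3f₂ + 2f₃ + 3f₄ + 3f₅ + f₆] = 0.125·(159.111111) = 19.8889.

19.8889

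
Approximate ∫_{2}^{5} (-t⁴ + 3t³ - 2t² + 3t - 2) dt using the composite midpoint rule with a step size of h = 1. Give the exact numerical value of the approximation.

-202.3125

h = (5 − 2)/3 = 1.
Midpoints m₁,…,m₃ = 2.5, 3.5, 4.5.
f(m₁)=0.8125, f(m₂)=-37.4375, f(m₃)=-165.6875.
h·[f(m₁) + f(m₂) + f(m₃)] = 1·(-202.3125) = -202.3125.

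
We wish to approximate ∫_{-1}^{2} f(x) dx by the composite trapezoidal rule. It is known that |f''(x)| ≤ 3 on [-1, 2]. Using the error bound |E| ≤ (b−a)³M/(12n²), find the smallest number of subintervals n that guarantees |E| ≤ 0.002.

Need 81/(12n²) ≤ 0.002.
n² ≥ 81/(12·0.002) = 3375 ⇒ n ≥ 58.0948, so the smallest n is 59.

59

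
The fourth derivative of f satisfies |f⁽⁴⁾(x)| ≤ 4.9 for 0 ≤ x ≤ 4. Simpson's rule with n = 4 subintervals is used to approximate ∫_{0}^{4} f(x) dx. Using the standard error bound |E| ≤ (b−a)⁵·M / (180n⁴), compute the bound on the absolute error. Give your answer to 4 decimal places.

0.1089

|E| ≤ (4)⁵·4.9 / (180·4⁴) = 5017.6/46080 = 0.1089.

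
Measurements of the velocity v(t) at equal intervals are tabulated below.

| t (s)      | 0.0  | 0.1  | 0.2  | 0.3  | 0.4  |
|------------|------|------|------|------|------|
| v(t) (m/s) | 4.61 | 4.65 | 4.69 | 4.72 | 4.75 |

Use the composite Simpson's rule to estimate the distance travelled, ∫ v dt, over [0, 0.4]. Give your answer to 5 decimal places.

h = 0.1, n = 4.
(h/3)·[y₀ + 4y₁ + 2y₂ + 4y₃ + y₄] = 0.033333·(56.22) = 1.87400.

1.87400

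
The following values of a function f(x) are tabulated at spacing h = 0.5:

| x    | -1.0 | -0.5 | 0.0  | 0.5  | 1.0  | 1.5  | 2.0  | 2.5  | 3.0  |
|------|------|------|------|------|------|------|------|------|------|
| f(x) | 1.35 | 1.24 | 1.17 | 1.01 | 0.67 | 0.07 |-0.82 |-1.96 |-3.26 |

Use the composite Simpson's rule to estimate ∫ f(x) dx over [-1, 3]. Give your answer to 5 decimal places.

h = 0.5, n = 8.
(h/3)·[y₀ + 4y₁ + 2y₂ + 4y₃ + 2y₄ + 4y₅ + 2y₆ + 4y₇ + y₈] = 0.166667·(1.57) = 0.26167.

0.26167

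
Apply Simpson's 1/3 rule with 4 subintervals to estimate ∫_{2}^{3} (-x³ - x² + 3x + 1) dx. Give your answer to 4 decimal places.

h = (3 − 2)/4 = 0.25.
Nodes x₀,…,x₄ = 2, 2.25, 2.5, 2.75, 3.
f(x) = -x³ - x² + 3x + 1: f₀=-5, f₁=-8.703125, f₂=-13.375, f₃=-19.109375, f₄=-26.
(h/3)·[f₀ + 4f₁ + 2f₂ + 4f₃ + f₄] = 0.083333·(-169) = -14.0833.

-14.0833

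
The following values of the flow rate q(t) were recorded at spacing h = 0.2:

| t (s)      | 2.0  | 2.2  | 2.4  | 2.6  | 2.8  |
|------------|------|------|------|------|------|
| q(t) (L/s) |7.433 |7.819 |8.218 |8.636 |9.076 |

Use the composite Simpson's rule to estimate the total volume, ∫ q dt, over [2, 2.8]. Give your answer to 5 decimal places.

6.58433

h = 0.2, n = 4.
(h/3)·[y₀ + 4y₁ + 2y₂ + 4y₃ + y₄] = 0.066667·(98.765) = 6.58433.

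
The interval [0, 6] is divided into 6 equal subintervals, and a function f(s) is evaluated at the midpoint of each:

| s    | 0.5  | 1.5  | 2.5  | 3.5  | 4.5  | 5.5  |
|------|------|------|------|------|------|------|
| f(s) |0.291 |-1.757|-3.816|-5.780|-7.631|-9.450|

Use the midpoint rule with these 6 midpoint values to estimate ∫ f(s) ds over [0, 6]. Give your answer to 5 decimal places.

-28.14300

h = 1, n = 6.
h·[y(m₁) + y(m₂) + y(m₃) + y(m₄) + y(m₅) + y(m₆)] = 1·(-28.143) = -28.14300.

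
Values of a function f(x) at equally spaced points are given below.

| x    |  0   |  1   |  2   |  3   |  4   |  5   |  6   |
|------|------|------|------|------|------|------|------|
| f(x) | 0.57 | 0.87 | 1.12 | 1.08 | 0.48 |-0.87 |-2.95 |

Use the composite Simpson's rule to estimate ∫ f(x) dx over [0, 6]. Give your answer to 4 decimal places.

h = 1, n = 6.
(h/3)·[y₀ + 4y₁ + 2y₂ + 4y₃ + 2y₄ + 4y₅ + y₆] = 0.333333·(5.14) = 1.7133.

1.7133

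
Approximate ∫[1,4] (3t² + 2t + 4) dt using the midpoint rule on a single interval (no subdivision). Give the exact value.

M = (b−a)·f(2.5) = 3·(27.75) = 83.25.

83.25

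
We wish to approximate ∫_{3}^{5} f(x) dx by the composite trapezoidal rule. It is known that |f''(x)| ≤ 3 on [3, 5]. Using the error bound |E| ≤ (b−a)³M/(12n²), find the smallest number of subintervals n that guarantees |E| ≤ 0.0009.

48

Need 24/(12n²) ≤ 0.0009.
n² ≥ 24/(12·0.0009) = 2222.22 ⇒ n ≥ 47.1405, so the smallest n is 48.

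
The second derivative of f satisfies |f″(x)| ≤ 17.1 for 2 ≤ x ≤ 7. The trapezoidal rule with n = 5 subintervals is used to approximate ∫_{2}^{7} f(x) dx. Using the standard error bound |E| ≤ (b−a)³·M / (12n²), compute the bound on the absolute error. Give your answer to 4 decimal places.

7.1250

|E| ≤ (5)³·17.1 / (12·5²) = 2137.5/300 = 7.1250.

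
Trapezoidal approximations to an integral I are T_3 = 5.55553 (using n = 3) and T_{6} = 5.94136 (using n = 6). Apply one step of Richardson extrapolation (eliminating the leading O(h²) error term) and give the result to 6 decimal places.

R = (4·T_{6} − T_3) / 3 = (4·5.94136 − 5.55553)/3 = (18.20991)/3 = 6.069970.

6.069970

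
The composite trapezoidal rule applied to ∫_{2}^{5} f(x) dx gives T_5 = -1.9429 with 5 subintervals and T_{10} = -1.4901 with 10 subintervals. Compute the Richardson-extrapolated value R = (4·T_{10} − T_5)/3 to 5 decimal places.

R = (4·T_{10} − T_5) / 3 = (4·(-1.4901) − (-1.9429))/3 = (-4.0175)/3 = -1.33917.

-1.33917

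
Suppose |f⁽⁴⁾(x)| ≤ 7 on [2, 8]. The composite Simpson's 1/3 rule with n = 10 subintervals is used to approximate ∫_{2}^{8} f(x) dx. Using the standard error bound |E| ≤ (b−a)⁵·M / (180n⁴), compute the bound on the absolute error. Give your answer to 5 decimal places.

|E| ≤ (6)⁵·7 / (180·10⁴) = 54432/1800000 = 0.03024.

0.03024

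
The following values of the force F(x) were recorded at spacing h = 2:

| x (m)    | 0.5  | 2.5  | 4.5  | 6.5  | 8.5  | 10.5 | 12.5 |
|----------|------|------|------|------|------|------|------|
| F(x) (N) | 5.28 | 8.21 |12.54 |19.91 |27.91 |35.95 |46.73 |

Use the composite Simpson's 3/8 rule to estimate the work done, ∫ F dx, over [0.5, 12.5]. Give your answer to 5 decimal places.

h = 2, n = 6.
(3h/8)·[y₀ + 3y₁ + 3y₂ + 2y₃ + 3y₄ + 3y₅ + y₆] = 0.75·(345.66) = 259.24500.

259.24500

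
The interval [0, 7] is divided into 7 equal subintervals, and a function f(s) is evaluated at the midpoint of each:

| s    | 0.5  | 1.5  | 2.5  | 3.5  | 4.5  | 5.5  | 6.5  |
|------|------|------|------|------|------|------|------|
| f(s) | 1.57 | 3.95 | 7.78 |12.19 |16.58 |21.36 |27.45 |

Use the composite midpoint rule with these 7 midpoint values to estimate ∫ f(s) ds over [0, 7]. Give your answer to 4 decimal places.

90.8800

h = 1, n = 7.
h·[y(m₁) + y(m₂) + y(m₃) + y(m₄) + y(m₅) + y(m₆) + y(m₇)] = 1·(90.88) = 90.8800.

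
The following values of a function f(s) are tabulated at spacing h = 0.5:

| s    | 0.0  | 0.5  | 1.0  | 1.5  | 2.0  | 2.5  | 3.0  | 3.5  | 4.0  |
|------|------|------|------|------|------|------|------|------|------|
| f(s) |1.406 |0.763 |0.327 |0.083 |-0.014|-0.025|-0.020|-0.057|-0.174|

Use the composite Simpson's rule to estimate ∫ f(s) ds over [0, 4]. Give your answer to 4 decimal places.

h = 0.5, n = 8.
(h/3)·[y₀ + 4y₁ + 2y₂ + 4y₃ + 2y₄ + 4y₅ + 2y₆ + 4y₇ + y₈] = 0.166667·(4.874) = 0.8123.

0.8123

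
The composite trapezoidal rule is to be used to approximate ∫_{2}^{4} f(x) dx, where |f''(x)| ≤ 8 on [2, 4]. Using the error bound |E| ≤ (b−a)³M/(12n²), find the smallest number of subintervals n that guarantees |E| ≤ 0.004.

37

Need 64/(12n²) ≤ 0.004.
n² ≥ 64/(12·0.004) = 1333.33 ⇒ n ≥ 36.5148, so the smallest n is 37.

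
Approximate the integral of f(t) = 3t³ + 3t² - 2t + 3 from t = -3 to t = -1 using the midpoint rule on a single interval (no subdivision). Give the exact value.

M = (b−a)·f(-2) = 2·(-5) = -10.

-10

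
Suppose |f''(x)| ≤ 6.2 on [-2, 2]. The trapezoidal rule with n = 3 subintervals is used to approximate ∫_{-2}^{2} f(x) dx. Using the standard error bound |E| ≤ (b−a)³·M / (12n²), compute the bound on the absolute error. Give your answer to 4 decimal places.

3.6741

|E| ≤ (4)³·6.2 / (12·3²) = 396.8/108 = 3.6741.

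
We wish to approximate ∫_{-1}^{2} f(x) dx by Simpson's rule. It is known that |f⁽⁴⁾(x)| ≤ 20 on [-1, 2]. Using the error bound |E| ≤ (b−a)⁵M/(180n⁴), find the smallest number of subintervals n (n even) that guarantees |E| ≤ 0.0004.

18

Need 4860/(180n⁴) ≤ 0.0004.
n⁴ ≥ 4860/(180·0.0004) = 67500 ⇒ n ≥ 16.1185, so the smallest even n is 18. (n must be even for Simpson's rule.)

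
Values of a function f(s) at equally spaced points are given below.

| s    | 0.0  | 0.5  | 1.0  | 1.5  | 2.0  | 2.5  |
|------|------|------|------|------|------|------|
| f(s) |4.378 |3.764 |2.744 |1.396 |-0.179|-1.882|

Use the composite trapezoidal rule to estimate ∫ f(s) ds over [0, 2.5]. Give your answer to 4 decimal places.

h = 0.5, n = 5.
(h/2)·[y₀ + 2y₁ + 2y₂ + 2y₃ + 2y₄ + y₅] = 0.25·(17.946) = 4.4865.

4.4865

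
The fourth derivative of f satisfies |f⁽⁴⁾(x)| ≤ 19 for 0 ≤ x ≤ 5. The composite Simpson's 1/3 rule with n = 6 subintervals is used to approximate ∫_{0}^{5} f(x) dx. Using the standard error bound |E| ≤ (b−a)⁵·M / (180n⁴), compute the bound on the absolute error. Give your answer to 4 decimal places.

0.2545

|E| ≤ (5)⁵·19 / (180·6⁴) = 59375/233280 = 0.2545.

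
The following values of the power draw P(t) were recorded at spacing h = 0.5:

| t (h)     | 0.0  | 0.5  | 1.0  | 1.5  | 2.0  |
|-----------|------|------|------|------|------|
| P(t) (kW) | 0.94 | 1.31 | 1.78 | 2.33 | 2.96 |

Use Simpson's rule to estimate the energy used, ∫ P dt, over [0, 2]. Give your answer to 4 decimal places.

h = 0.5, n = 4.
(h/3)·[y₀ + 4y₁ + 2y₂ + 4y₃ + y₄] = 0.166667·(22.02) = 3.6700.

3.6700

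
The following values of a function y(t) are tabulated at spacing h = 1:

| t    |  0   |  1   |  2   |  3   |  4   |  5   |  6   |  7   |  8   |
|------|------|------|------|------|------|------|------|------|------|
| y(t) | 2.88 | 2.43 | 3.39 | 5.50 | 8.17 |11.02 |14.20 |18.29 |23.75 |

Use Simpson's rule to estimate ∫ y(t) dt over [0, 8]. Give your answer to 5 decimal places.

h = 1, n = 8.
(h/3)·[y₀ + 4y₁ + 2y₂ + 4y₃ + 2y₄ + 4y₅ + 2y₆ + 4y₇ + y₈] = 0.333333·(227.11) = 75.70333.

75.70333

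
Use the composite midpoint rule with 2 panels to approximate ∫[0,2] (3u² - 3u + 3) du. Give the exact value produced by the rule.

h = (2 − 0)/2 = 1.
Midpoints m₁,…,m₂ = 0.5, 1.5.
f(m₁)=2.25, f(m₂)=5.25.
h·[f(m₁) + f(m₂)] = 1·(7.5) = 7.5.

7.5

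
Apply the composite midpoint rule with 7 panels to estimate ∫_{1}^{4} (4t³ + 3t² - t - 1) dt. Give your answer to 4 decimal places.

h = (4 − 1)/7 = 0.428571.
Midpoints m₁,…,m₇ = 1.214286, 1.642857, 2.071429, 2.5, 2.928571, 3.357143, 3.785714.
f(m₁)=9.370991, f(m₂)=23.190233, f(m₃)=45.353499, f(m₄)=77.75, f(m₅)=122.268950, f(m₆)=180.799563, f(m₇)=255.231050.
h·[f(m₁) + f(m₂) + f(m₃) + f(m₄) + f(m₅) + f(m₆) + f(m₇)] = 0.428571·(713.964286) = 305.9847.

305.9847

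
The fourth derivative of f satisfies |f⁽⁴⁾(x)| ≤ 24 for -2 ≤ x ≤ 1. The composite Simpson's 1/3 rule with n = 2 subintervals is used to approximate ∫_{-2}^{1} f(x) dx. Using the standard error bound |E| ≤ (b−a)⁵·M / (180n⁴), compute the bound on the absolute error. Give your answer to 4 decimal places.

|E| ≤ (3)⁵·24 / (180·2⁴) = 5832/2880 = 2.0250.

2.0250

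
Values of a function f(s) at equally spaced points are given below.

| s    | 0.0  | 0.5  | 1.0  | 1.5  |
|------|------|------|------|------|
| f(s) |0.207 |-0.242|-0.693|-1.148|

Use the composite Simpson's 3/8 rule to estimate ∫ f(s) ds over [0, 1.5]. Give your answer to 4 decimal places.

h = 0.5, n = 3.
(3h/8)·[y₀ + 3y₁ + 3y₂ + y₃] = 0.1875·(-3.746) = -0.7024.

-0.7024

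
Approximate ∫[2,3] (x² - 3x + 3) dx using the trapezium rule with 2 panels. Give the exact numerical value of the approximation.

h = (3 − 2)/2 = 0.5.
Nodes x₀,…,x₂ = 2, 2.5, 3.
f(x) = x² - 3x + 3: f₀=1, f₁=1.75, f₂=3.
(h/2)·[f₀ + 2f₁ + f₂] = 0.25·(7.5) = 1.875.

1.875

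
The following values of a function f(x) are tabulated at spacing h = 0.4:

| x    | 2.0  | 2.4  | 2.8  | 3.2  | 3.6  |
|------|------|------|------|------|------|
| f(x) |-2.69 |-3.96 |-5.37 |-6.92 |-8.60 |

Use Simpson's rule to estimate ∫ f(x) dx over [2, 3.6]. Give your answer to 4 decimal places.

-8.7400

h = 0.4, n = 4.
(h/3)·[y₀ + 4y₁ + 2y₂ + 4y₃ + y₄] = 0.133333·(-65.55) = -8.7400.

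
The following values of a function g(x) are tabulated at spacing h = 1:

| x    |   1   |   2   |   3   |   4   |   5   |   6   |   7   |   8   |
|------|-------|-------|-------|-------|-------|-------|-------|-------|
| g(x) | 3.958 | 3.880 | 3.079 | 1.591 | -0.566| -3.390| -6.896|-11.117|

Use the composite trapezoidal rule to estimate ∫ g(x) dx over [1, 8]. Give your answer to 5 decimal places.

-5.88150

h = 1, n = 7.
(h/2)·[y₀ + 2y₁ + 2y₂ + 2y₃ + 2y₄ + 2y₅ + 2y₆ + y₇] = 0.5·(-11.763) = -5.88150.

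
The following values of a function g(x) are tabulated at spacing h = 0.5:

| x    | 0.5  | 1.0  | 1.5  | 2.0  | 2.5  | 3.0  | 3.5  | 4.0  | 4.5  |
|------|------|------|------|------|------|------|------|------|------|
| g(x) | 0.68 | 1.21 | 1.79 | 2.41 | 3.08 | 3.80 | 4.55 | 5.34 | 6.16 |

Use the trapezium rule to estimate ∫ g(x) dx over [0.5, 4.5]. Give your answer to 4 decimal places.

12.8000

h = 0.5, n = 8.
(h/2)·[y₀ + 2y₁ + 2y₂ + 2y₃ + 2y₄ + 2y₅ + 2y₆ + 2y₇ + y₈] = 0.25·(51.20) = 12.8000.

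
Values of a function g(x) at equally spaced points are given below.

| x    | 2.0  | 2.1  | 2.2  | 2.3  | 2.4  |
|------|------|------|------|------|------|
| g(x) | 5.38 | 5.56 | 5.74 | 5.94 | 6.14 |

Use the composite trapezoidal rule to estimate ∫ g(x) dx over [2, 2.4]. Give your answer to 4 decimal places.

2.3000

h = 0.1, n = 4.
(h/2)·[y₀ + 2y₁ + 2y₂ + 2y₃ + y₄] = 0.05·(46.00) = 2.3000.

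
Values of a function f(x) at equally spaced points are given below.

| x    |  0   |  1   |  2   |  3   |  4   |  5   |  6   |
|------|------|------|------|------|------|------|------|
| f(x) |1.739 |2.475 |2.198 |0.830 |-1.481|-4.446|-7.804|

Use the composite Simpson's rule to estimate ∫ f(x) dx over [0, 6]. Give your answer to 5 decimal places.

-3.06500

h = 1, n = 6.
(h/3)·[y₀ + 4y₁ + 2y₂ + 4y₃ + 2y₄ + 4y₅ + y₆] = 0.333333·(-9.195) = -3.06500.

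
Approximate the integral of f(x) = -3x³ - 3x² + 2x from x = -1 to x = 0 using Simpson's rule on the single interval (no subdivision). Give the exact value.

-1.25

S = (b−a)/6 · [f(-1) + 4f(-0.5) + f(0)] = 0.166667·[(-2) + 4·(-1.375) + 0] = -1.25.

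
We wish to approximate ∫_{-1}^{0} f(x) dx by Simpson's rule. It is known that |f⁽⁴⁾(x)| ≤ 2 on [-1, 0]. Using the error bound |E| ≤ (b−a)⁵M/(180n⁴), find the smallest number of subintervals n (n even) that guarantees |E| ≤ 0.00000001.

Need 2/(180n⁴) ≤ 0.00000001.
n⁴ ≥ 2/(180·0.00000001) = 1.11111e+06 ⇒ n ≥ 32.4668, so the smallest even n is 34. (n must be even for Simpson's rule.)

34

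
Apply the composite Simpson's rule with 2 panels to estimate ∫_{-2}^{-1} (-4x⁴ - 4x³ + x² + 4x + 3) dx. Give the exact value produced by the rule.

-10.5

h = (-1 − (-2))/2 = 0.5.
Nodes x₀,…,x₂ = -2, -1.5, -1.
f(x) = -4x⁴ - 4x³ + x² + 4x + 3: f₀=-33, f₁=-7.5, f₂=0.
(h/3)·[f₀ + 4f₁ + f₂] = 0.166667·(-63) = -10.5.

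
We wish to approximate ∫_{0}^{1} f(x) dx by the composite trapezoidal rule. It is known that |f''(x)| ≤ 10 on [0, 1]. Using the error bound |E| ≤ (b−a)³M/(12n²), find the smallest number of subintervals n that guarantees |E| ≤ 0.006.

Need 10/(12n²) ≤ 0.006.
n² ≥ 10/(12·0.006) = 138.889 ⇒ n ≥ 11.7851, so the smallest n is 12.

12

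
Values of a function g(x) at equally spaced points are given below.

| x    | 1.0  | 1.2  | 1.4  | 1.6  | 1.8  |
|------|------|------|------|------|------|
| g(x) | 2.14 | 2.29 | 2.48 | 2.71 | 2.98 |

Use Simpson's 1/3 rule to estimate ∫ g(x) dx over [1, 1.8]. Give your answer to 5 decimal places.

2.00533

h = 0.2, n = 4.
(h/3)·[y₀ + 4y₁ + 2y₂ + 4y₃ + y₄] = 0.066667·(30.08) = 2.00533.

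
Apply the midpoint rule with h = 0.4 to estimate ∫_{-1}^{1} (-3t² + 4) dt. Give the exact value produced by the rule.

6.08

h = (1 − (-1))/5 = 0.4.
Midpoints m₁,…,m₅ = -0.8, -0.4, 0, 0.4, 0.8.
f(m₁)=2.08, f(m₂)=3.52, f(m₃)=4, f(m₄)=3.52, f(m₅)=2.08.
h·[f(m₁) + f(m₂) + f(m₃) + f(m₄) + f(m₅)] = 0.4·(15.2) = 6.08.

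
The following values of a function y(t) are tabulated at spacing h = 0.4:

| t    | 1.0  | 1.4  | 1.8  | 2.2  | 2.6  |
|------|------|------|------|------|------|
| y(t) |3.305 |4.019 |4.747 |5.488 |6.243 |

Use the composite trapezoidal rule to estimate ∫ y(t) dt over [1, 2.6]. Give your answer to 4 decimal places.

7.6112

h = 0.4, n = 4.
(h/2)·[y₀ + 2y₁ + 2y₂ + 2y₃ + y₄] = 0.2·(38.056) = 7.6112.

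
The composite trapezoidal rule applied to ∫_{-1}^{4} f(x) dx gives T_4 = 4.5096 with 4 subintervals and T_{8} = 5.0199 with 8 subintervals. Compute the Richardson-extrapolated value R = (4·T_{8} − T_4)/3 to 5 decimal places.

R = (4·T_{8} − T_4) / 3 = (4·5.0199 − 4.5096)/3 = (15.5700)/3 = 5.19000.

5.19000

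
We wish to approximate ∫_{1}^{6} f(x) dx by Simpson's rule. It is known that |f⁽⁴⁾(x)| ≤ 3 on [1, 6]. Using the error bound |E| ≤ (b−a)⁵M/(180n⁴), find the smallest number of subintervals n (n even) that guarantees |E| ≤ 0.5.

Need 9375/(180n⁴) ≤ 0.5.
n⁴ ≥ 9375/(180·0.5) = 104.167 ⇒ n ≥ 3.1947, so the smallest even n is 4. (n must be even for Simpson's rule.)

4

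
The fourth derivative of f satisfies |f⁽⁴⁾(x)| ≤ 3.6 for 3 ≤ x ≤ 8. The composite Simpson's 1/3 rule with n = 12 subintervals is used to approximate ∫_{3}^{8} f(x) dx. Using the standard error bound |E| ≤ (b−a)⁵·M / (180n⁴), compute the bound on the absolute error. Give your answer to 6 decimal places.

0.003014

|E| ≤ (5)⁵·3.6 / (180·12⁴) = 11250/3732480 = 0.003014.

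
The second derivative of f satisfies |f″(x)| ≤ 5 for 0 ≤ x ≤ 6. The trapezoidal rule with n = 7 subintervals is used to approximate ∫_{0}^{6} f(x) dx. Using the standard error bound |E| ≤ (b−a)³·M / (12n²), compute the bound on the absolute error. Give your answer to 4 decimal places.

1.8367

|E| ≤ (6)³·5 / (12·7²) = 1080/588 = 1.8367.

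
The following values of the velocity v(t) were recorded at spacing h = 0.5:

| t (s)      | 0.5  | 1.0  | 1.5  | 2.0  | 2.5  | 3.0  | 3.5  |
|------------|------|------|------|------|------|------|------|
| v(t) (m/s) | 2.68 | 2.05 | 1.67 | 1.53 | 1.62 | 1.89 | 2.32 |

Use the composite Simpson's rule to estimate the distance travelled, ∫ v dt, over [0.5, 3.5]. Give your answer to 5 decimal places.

h = 0.5, n = 6.
(h/3)·[y₀ + 4y₁ + 2y₂ + 4y₃ + 2y₄ + 4y₅ + y₆] = 0.166667·(33.46) = 5.57667.

5.57667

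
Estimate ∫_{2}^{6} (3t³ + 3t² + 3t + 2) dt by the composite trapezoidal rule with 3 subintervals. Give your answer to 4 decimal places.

h = (6 − 2)/3 = 1.333333.
Nodes t₀,…,t₃ = 2, 3.333333, 4.666667, 6.
f(t) = 3t³ + 3t² + 3t + 2: f₀=44, f₁=156.444444, f₂=386.222222, f₃=776.
(h/2)·[f₀ + 2f₁ + 2f₂ + f₃] = 0.666667·(1905.333333) = 1270.2222.

1270.2222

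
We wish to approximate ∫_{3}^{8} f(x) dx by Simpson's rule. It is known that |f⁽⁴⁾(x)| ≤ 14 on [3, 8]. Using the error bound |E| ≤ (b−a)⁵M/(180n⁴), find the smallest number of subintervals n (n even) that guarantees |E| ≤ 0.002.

Need 43750/(180n⁴) ≤ 0.002.
n⁴ ≥ 43750/(180·0.002) = 121528 ⇒ n ≥ 18.6711, so the smallest even n is 20. (n must be even for Simpson's rule.)

20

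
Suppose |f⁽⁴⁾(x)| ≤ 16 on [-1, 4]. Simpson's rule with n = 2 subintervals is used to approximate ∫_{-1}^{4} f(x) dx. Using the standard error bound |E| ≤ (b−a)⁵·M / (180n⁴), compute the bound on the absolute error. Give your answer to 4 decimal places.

|E| ≤ (5)⁵·16 / (180·2⁴) = 50000/2880 = 17.3611.

17.3611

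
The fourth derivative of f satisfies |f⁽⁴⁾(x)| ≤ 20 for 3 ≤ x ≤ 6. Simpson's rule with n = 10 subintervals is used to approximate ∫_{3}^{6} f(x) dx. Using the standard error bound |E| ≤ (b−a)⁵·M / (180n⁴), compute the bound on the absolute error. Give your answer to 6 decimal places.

|E| ≤ (3)⁵·20 / (180·10⁴) = 4860/1800000 = 0.002700.

0.002700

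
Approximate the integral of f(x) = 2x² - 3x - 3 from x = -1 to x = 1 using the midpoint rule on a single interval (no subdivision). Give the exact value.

M = (b−a)·f(0) = 2·(-3) = -6.

-6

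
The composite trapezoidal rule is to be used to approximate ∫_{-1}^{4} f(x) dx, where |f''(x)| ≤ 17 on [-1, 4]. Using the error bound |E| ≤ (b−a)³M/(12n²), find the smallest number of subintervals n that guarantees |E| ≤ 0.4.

Need 2125/(12n²) ≤ 0.4.
n² ≥ 2125/(12·0.4) = 442.708 ⇒ n ≥ 21.0406, so the smallest n is 22.

22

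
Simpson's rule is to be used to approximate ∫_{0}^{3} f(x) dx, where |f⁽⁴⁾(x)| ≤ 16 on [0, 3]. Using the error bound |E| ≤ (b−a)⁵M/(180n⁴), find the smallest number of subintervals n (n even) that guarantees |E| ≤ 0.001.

Need 3888/(180n⁴) ≤ 0.001.
n⁴ ≥ 3888/(180·0.001) = 21600 ⇒ n ≥ 12.1231, so the smallest even n is 14. (n must be even for Simpson's rule.)

14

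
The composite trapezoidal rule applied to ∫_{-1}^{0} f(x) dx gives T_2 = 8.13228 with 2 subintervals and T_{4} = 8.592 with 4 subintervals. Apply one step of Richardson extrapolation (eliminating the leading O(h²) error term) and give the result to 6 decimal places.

R = (4·T_{4} − T_2) / 3 = (4·8.592 − 8.13228)/3 = (26.23572)/3 = 8.745240.

8.745240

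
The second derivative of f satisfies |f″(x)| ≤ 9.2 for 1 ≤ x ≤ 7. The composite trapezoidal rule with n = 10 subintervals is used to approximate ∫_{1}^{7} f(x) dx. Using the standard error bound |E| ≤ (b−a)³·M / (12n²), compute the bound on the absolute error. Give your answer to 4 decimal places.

1.6560

|E| ≤ (6)³·9.2 / (12·10²) = 1987.2/1200 = 1.6560.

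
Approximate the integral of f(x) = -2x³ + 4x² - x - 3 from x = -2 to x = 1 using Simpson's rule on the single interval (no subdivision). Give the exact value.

12

S = (b−a)/6 · [f(-2) + 4f(-0.5) + f(1)] = 0.5·[31 + 4·(-1.25) + (-2)] = 12.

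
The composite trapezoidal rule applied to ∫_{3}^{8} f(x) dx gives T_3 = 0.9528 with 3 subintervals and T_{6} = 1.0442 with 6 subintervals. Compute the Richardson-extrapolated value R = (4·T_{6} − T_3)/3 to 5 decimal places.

1.07467

R = (4·T_{6} − T_3) / 3 = (4·1.0442 − 0.9528)/3 = (3.2240)/3 = 1.07467.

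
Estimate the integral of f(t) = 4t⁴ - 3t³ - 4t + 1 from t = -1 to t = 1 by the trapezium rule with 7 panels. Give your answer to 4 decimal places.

3.8159

h = (1 − (-1))/7 = 0.285714.
Nodes t₀,…,t₇ = -1, -0.714286, -0.428571, -0.142857, 0.142857, 0.428571, 0.714286, 1.
f(t) = 4t⁴ - 3t³ - 4t + 1: f₀=12, f₁=5.991670, f₂=3.085381, f₃=1.581841, f₄=0.421491, f₅=-0.815494, f₆=-1.909204, f₇=-2.
(h/2)·[f₀ + 2f₁ + 2f₂ + 2f₃ + 2f₄ + 2f₅ + 2f₆ + f₇] = 0.142857·(26.711370) = 3.8159.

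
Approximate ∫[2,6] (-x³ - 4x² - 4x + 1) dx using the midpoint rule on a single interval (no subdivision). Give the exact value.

-572

M = (b−a)·f(4) = 4·(-143) = -572.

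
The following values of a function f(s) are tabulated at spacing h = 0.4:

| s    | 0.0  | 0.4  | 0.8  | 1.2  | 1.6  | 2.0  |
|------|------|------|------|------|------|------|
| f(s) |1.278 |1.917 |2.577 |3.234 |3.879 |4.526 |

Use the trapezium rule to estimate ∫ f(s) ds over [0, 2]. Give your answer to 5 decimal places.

h = 0.4, n = 5.
(h/2)·[y₀ + 2y₁ + 2y₂ + 2y₃ + 2y₄ + y₅] = 0.2·(29.018) = 5.80360.

5.80360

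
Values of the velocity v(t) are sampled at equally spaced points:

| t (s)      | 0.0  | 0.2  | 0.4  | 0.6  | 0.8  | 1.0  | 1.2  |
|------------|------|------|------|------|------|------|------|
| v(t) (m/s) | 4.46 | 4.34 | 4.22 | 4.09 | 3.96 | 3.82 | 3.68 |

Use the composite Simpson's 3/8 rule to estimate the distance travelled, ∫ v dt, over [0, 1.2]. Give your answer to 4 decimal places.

h = 0.2, n = 6.
(3h/8)·[y₀ + 3y₁ + 3y₂ + 2y₃ + 3y₄ + 3y₅ + y₆] = 0.075·(65.34) = 4.9005.

4.9005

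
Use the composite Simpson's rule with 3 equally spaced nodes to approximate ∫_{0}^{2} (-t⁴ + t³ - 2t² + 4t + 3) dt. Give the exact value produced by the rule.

6

h = (2 − 0)/2 = 1.
Nodes t₀,…,t₂ = 0, 1, 2.
f(t) = -t⁴ + t³ - 2t² + 4t + 3: f₀=3, f₁=5, f₂=-5.
(h/3)·[f₀ + 4f₁ + f₂] = 0.333333·(18) = 6.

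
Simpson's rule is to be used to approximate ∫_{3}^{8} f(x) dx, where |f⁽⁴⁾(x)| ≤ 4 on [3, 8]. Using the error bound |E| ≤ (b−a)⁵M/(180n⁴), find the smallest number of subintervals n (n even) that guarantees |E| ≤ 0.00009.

Need 12500/(180n⁴) ≤ 0.00009.
n⁴ ≥ 12500/(180·0.00009) = 771605 ⇒ n ≥ 29.6380, so the smallest even n is 30. (n must be even for Simpson's rule.)

30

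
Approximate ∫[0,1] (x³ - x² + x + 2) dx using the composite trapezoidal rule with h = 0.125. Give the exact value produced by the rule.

h = (1 − 0)/8 = 0.125.
Nodes x₀,…,x₈ = 0, 0.125, 0.25, 0.375, 0.5, 0.625, 0.75, 0.875, 1.
f(x) = x³ - x² + x + 2: f₀=2, f₁=2.111328125, f₂=2.203125, f₃=2.287109375, f₄=2.375, f₅=2.478515625, f₆=2.609375, f₇=2.779296875, f₈=3.
(h/2)·[f₀ + 2f₁ + 2f₂ + 2f₃ + 2f₄ + 2f₅ + 2f₆ + 2f₇ + f₈] = 0.0625·(38.6875) = 2.41796875.

2.41796875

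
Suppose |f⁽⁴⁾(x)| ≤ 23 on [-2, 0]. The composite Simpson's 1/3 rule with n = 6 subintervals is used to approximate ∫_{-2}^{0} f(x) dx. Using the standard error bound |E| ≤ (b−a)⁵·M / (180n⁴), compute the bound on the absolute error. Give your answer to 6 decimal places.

|E| ≤ (2)⁵·23 / (180·6⁴) = 736/233280 = 0.003155.

0.003155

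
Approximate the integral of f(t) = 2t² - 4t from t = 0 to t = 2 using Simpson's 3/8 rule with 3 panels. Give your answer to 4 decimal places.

-2.6667

h = (2 − 0)/3 = 0.666667.
Nodes t₀,…,t₃ = 0, 0.666667, 1.333333, 2.
f(t) = 2t² - 4t: f₀=0, f₁=-1.777778, f₂=-1.777778, f₃=0.
(3h/8)·[f₀ + 3f₁ + 3f₂ + f₃] = 0.25·(-10.666667) = -2.6667.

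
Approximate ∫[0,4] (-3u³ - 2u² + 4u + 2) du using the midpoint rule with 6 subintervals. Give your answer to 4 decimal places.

-191.7037

h = (4 − 0)/6 = 0.666667.
Midpoints m₁,…,m₆ = 0.333333, 1, 1.666667, 2.333333, 3, 3.666667.
f(m₁)=3, f(m₂)=1, f(m₃)=-10.777778, f(m₄)=-37.666667, f(m₅)=-85, f(m₆)=-158.111111.
h·[f(m₁) + f(m₂) + f(m₃) + f(m₄) + f(m₅) + f(m₆)] = 0.666667·(-287.555556) = -191.7037.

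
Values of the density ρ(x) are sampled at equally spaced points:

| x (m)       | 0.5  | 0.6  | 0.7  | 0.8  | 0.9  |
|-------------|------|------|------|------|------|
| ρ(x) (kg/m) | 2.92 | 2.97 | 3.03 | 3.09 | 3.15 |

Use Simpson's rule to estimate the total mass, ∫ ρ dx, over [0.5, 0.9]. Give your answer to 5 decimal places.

1.21233

h = 0.1, n = 4.
(h/3)·[y₀ + 4y₁ + 2y₂ + 4y₃ + y₄] = 0.033333·(36.37) = 1.21233.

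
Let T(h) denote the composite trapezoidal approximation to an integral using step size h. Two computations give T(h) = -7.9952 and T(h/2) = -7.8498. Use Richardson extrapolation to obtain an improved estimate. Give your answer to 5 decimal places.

-7.80133

R = (4·T(h/2) − T(h)) / 3 = (4·(-7.8498) − (-7.9952))/3 = (-23.4040)/3 = -7.80133.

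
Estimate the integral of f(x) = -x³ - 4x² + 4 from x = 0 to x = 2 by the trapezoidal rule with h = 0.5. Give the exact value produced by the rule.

h = (2 − 0)/4 = 0.5.
Nodes x₀,…,x₄ = 0, 0.5, 1, 1.5, 2.
f(x) = -x³ - 4x² + 4: f₀=4, f₁=2.875, f₂=-1, f₃=-8.375, f₄=-20.
(h/2)·[f₀ + 2f₁ + 2f₂ + 2f₃ + f₄] = 0.25·(-29) = -7.25.

-7.25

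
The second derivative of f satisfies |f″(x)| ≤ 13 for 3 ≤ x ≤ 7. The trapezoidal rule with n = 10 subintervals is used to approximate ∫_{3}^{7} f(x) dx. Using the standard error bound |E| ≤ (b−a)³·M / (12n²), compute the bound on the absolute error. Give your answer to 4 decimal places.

0.6933

|E| ≤ (4)³·13 / (12·10²) = 832/1200 = 0.6933.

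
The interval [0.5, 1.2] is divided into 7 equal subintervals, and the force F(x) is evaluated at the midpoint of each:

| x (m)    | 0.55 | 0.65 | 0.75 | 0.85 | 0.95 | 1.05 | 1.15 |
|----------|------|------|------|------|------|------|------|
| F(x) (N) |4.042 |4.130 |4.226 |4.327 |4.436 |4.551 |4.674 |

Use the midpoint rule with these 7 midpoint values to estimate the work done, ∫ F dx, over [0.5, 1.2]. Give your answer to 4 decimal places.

h = 0.1, n = 7.
h·[y(m₁) + y(m₂) + y(m₃) + y(m₄) + y(m₅) + y(m₆) + y(m₇)] = 0.1·(30.386) = 3.0386.

3.0386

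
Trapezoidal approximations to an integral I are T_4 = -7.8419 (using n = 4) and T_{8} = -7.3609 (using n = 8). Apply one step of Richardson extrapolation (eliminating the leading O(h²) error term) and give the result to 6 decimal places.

R = (4·T_{8} − T_4) / 3 = (4·(-7.3609) − (-7.8419))/3 = (-21.6017)/3 = -7.200567.

-7.200567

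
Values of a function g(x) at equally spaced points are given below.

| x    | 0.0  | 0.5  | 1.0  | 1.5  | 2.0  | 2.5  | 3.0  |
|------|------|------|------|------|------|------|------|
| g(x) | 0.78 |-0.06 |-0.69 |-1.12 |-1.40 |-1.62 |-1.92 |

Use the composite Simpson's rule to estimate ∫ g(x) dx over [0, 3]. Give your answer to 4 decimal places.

h = 0.5, n = 6.
(h/3)·[y₀ + 4y₁ + 2y₂ + 4y₃ + 2y₄ + 4y₅ + y₆] = 0.166667·(-16.52) = -2.7533.

-2.7533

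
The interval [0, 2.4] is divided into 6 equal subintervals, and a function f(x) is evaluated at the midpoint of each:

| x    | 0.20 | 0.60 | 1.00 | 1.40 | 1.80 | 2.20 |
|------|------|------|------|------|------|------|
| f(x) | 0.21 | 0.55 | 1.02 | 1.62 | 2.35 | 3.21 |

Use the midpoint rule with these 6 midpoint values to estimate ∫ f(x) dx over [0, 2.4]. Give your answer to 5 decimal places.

3.58400

h = 0.4, n = 6.
h·[y(m₁) + y(m₂) + y(m₃) + y(m₄) + y(m₅) + y(m₆)] = 0.4·(8.96) = 3.58400.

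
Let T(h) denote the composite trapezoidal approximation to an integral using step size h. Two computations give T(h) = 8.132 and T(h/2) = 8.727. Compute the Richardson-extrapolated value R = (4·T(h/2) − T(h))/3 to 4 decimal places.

R = (4·T(h/2) − T(h)) / 3 = (4·8.727 − 8.132)/3 = (26.776)/3 = 8.9253.

8.9253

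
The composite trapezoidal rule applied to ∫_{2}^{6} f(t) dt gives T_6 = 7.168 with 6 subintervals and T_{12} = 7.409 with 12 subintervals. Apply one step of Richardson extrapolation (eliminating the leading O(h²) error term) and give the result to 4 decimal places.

R = (4·T_{12} − T_6) / 3 = (4·7.409 − 7.168)/3 = (22.468)/3 = 7.4893.

7.4893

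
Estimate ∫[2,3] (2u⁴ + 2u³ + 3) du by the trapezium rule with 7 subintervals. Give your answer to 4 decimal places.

h = (3 − 2)/7 = 0.142857.
Nodes u₀,…,u₇ = 2, 2.142857, 2.285714, 2.428571, 2.571429, 2.714286, 2.857143, 3.
f(u) = 2u⁴ + 2u³ + 3: f₀=51, f₁=64.849229, f₂=81.473969, f₃=101.219075, f₄=124.449396, f₅=151.549771, f₆=182.925031, f₇=219.
(h/2)·[f₀ + 2f₁ + 2f₂ + 2f₃ + 2f₄ + 2f₅ + 2f₆ + f₇] = 0.071429·(1682.932945) = 120.2095.

120.2095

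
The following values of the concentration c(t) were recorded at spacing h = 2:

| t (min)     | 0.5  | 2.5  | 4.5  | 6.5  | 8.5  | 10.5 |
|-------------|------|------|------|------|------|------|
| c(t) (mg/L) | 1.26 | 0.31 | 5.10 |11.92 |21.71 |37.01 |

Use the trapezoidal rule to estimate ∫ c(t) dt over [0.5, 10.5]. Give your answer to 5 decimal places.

116.35000

h = 2, n = 5.
(h/2)·[y₀ + 2y₁ + 2y₂ + 2y₃ + 2y₄ + y₅] = 1·(116.35) = 116.35000.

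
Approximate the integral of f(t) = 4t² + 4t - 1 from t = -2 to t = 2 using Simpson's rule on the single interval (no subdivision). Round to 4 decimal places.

S = (b−a)/6 · [f(-2) + 4f(0) + f(2)] = 0.666667·[7 + 4·(-1) + 23] = 17.3333.

17.3333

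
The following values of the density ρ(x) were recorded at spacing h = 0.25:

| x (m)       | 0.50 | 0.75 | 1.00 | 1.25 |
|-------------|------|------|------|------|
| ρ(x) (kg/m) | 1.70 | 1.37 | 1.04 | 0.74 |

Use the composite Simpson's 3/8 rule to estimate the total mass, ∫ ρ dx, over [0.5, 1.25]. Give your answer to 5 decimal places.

h = 0.25, n = 3.
(3h/8)·[y₀ + 3y₁ + 3y₂ + y₃] = 0.09375·(9.67) = 0.90656.

0.90656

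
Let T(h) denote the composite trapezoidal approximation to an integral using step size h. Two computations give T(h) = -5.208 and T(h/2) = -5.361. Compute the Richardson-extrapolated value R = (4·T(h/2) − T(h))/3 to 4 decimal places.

-5.4120

R = (4·T(h/2) − T(h)) / 3 = (4·(-5.361) − (-5.208))/3 = (-16.236)/3 = -5.4120.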